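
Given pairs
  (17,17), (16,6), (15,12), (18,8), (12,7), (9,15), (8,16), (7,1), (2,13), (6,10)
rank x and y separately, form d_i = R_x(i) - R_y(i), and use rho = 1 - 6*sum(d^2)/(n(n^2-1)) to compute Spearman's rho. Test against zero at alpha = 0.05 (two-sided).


Step 1: Rank x and y separately (midranks; no ties here).
rank(x): 17->9, 16->8, 15->7, 18->10, 12->6, 9->5, 8->4, 7->3, 2->1, 6->2
rank(y): 17->10, 6->2, 12->6, 8->4, 7->3, 15->8, 16->9, 1->1, 13->7, 10->5
Step 2: d_i = R_x(i) - R_y(i); compute d_i^2.
  (9-10)^2=1, (8-2)^2=36, (7-6)^2=1, (10-4)^2=36, (6-3)^2=9, (5-8)^2=9, (4-9)^2=25, (3-1)^2=4, (1-7)^2=36, (2-5)^2=9
sum(d^2) = 166.
Step 3: rho = 1 - 6*166 / (10*(10^2 - 1)) = 1 - 996/990 = -0.006061.
Step 4: Under H0, t = rho * sqrt((n-2)/(1-rho^2)) = -0.0171 ~ t(8).
Step 5: Two-sided p-value from the t-distribution with 8 df = 0.986743.
Step 6: alpha = 0.05. fail to reject H0.

rho = -0.0061, p = 0.986743, fail to reject H0 at alpha = 0.05.


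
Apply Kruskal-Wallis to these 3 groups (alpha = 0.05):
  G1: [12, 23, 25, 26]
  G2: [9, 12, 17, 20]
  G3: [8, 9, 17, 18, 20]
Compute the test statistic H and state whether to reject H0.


Step 1: Combine all N = 13 observations and assign midranks.
sorted (value, group, rank): (8,G3,1), (9,G2,2.5), (9,G3,2.5), (12,G1,4.5), (12,G2,4.5), (17,G2,6.5), (17,G3,6.5), (18,G3,8), (20,G2,9.5), (20,G3,9.5), (23,G1,11), (25,G1,12), (26,G1,13)
Step 2: Sum ranks within each group.
R_1 = 40.5 (n_1 = 4)
R_2 = 23 (n_2 = 4)
R_3 = 27.5 (n_3 = 5)
Step 3: H = 12/(N(N+1)) * sum(R_i^2/n_i) - 3(N+1)
     = 12/(13*14) * (40.5^2/4 + 23^2/4 + 27.5^2/5) - 3*14
     = 0.065934 * 693.562 - 42
     = 3.729396.
Step 4: Ties present; correction factor C = 1 - 24/(13^3 - 13) = 0.989011. Corrected H = 3.729396 / 0.989011 = 3.770833.
Step 5: Under H0, H ~ chi^2(2); p-value = 0.151766.
Step 6: alpha = 0.05. fail to reject H0.

H = 3.7708, df = 2, p = 0.151766, fail to reject H0.


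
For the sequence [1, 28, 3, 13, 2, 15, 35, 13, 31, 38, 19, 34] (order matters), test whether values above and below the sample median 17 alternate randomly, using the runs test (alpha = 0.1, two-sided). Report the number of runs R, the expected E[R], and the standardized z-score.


Step 1: Compute median = 17; label A = above, B = below.
Labels in order: BABBBBABAAAA  (n_A = 6, n_B = 6)
Step 2: Count runs R = 6.
Step 3: Under H0 (random ordering), E[R] = 2*n_A*n_B/(n_A+n_B) + 1 = 2*6*6/12 + 1 = 7.0000.
        Var[R] = 2*n_A*n_B*(2*n_A*n_B - n_A - n_B) / ((n_A+n_B)^2 * (n_A+n_B-1)) = 4320/1584 = 2.7273.
        SD[R] = 1.6514.
Step 4: Continuity-corrected z = (R + 0.5 - E[R]) / SD[R] = (6 + 0.5 - 7.0000) / 1.6514 = -0.3028.
Step 5: Two-sided p-value via normal approximation = 2*(1 - Phi(|z|)) = 0.762069.
Step 6: alpha = 0.1. fail to reject H0.

R = 6, z = -0.3028, p = 0.762069, fail to reject H0.


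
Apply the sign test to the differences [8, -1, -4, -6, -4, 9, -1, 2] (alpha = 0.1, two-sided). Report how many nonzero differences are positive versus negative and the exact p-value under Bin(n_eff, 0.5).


Step 1: Discard zero differences. Original n = 8; n_eff = number of nonzero differences = 8.
Nonzero differences (with sign): +8, -1, -4, -6, -4, +9, -1, +2
Step 2: Count signs: positive = 3, negative = 5.
Step 3: Under H0: P(positive) = 0.5, so the number of positives S ~ Bin(8, 0.5).
Step 4: Two-sided exact p-value = sum of Bin(8,0.5) probabilities at or below the observed probability = 0.726562.
Step 5: alpha = 0.1. fail to reject H0.

n_eff = 8, pos = 3, neg = 5, p = 0.726562, fail to reject H0.


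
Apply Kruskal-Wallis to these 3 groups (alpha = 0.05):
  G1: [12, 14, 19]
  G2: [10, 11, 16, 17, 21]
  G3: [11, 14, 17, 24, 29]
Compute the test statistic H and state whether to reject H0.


Step 1: Combine all N = 13 observations and assign midranks.
sorted (value, group, rank): (10,G2,1), (11,G2,2.5), (11,G3,2.5), (12,G1,4), (14,G1,5.5), (14,G3,5.5), (16,G2,7), (17,G2,8.5), (17,G3,8.5), (19,G1,10), (21,G2,11), (24,G3,12), (29,G3,13)
Step 2: Sum ranks within each group.
R_1 = 19.5 (n_1 = 3)
R_2 = 30 (n_2 = 5)
R_3 = 41.5 (n_3 = 5)
Step 3: H = 12/(N(N+1)) * sum(R_i^2/n_i) - 3(N+1)
     = 12/(13*14) * (19.5^2/3 + 30^2/5 + 41.5^2/5) - 3*14
     = 0.065934 * 651.2 - 42
     = 0.936264.
Step 4: Ties present; correction factor C = 1 - 18/(13^3 - 13) = 0.991758. Corrected H = 0.936264 / 0.991758 = 0.944044.
Step 5: Under H0, H ~ chi^2(2); p-value = 0.623740.
Step 6: alpha = 0.05. fail to reject H0.

H = 0.9440, df = 2, p = 0.623740, fail to reject H0.


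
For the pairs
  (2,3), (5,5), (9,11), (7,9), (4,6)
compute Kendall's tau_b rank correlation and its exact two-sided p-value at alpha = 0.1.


Step 1: Enumerate the 10 unordered pairs (i,j) with i<j and classify each by sign(x_j-x_i) * sign(y_j-y_i).
  (1,2):dx=+3,dy=+2->C; (1,3):dx=+7,dy=+8->C; (1,4):dx=+5,dy=+6->C; (1,5):dx=+2,dy=+3->C
  (2,3):dx=+4,dy=+6->C; (2,4):dx=+2,dy=+4->C; (2,5):dx=-1,dy=+1->D; (3,4):dx=-2,dy=-2->C
  (3,5):dx=-5,dy=-5->C; (4,5):dx=-3,dy=-3->C
Step 2: C = 9, D = 1, total pairs = 10.
Step 3: tau = (C - D)/(n(n-1)/2) = (9 - 1)/10 = 0.800000.
Step 4: Exact two-sided p-value (enumerate n! = 120 permutations of y under H0): p = 0.083333.
Step 5: alpha = 0.1. reject H0.

tau_b = 0.8000 (C=9, D=1), p = 0.083333, reject H0.


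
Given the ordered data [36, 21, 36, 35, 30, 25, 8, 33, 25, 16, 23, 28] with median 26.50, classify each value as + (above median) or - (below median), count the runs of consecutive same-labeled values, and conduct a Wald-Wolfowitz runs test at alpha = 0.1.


Step 1: Compute median = 26.50; label A = above, B = below.
Labels in order: ABAAABBABBBA  (n_A = 6, n_B = 6)
Step 2: Count runs R = 7.
Step 3: Under H0 (random ordering), E[R] = 2*n_A*n_B/(n_A+n_B) + 1 = 2*6*6/12 + 1 = 7.0000.
        Var[R] = 2*n_A*n_B*(2*n_A*n_B - n_A - n_B) / ((n_A+n_B)^2 * (n_A+n_B-1)) = 4320/1584 = 2.7273.
        SD[R] = 1.6514.
Step 4: R = E[R], so z = 0 with no continuity correction.
Step 5: Two-sided p-value via normal approximation = 2*(1 - Phi(|z|)) = 1.000000.
Step 6: alpha = 0.1. fail to reject H0.

R = 7, z = 0.0000, p = 1.000000, fail to reject H0.


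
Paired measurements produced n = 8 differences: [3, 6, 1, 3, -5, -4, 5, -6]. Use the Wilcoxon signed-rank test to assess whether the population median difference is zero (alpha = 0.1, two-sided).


Step 1: Drop any zero differences (none here) and take |d_i|.
|d| = [3, 6, 1, 3, 5, 4, 5, 6]
Step 2: Midrank |d_i| (ties get averaged ranks).
ranks: |3|->2.5, |6|->7.5, |1|->1, |3|->2.5, |5|->5.5, |4|->4, |5|->5.5, |6|->7.5
Step 3: Attach original signs; sum ranks with positive sign and with negative sign.
W+ = 2.5 + 7.5 + 1 + 2.5 + 5.5 = 19
W- = 5.5 + 4 + 7.5 = 17
(Check: W+ + W- = 36 should equal n(n+1)/2 = 36.)
Step 4: Test statistic W = min(W+, W-) = 17.
Step 5: Ties in |d|, so use the tie-corrected normal approximation.
        E[W] = n(n+1)/4 = 8*9/4 = 18.
        Tie groups: |d|=3 (t=2), |d|=5 (t=2), |d|=6 (t=2); sum(t^3 - t) = 18.
        Var[W] = n(n+1)(2n+1)/24 - sum(t^3-t)/48 = 1224/24 - 18/48 = 50.625.
        z = (W - E[W]) / sqrt(Var[W]) = (17 - 18) / 7.1151 = -0.1405.
        Two-sided p = 2*Phi(z) = 0.888229.
Step 6: alpha = 0.1. fail to reject H0.

W+ = 19, W- = 17, W = min = 17, p = 0.888229, fail to reject H0.


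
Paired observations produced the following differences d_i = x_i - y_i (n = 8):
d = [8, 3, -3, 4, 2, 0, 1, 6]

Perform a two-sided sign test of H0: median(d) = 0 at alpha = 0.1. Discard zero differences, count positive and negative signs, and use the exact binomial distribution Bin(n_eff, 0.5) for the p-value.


Step 1: Discard zero differences. Original n = 8; n_eff = number of nonzero differences = 7.
Nonzero differences (with sign): +8, +3, -3, +4, +2, +1, +6
Step 2: Count signs: positive = 6, negative = 1.
Step 3: Under H0: P(positive) = 0.5, so the number of positives S ~ Bin(7, 0.5).
Step 4: Two-sided exact p-value = sum of Bin(7,0.5) probabilities at or below the observed probability = 0.125000.
Step 5: alpha = 0.1. fail to reject H0.

n_eff = 7, pos = 6, neg = 1, p = 0.125000, fail to reject H0.


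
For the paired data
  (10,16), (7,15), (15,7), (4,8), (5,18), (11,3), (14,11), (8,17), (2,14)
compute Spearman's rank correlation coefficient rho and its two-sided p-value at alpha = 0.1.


Step 1: Rank x and y separately (midranks; no ties here).
rank(x): 10->6, 7->4, 15->9, 4->2, 5->3, 11->7, 14->8, 8->5, 2->1
rank(y): 16->7, 15->6, 7->2, 8->3, 18->9, 3->1, 11->4, 17->8, 14->5
Step 2: d_i = R_x(i) - R_y(i); compute d_i^2.
  (6-7)^2=1, (4-6)^2=4, (9-2)^2=49, (2-3)^2=1, (3-9)^2=36, (7-1)^2=36, (8-4)^2=16, (5-8)^2=9, (1-5)^2=16
sum(d^2) = 168.
Step 3: rho = 1 - 6*168 / (9*(9^2 - 1)) = 1 - 1008/720 = -0.400000.
Step 4: Under H0, t = rho * sqrt((n-2)/(1-rho^2)) = -1.1547 ~ t(7).
Step 5: Two-sided p-value from the t-distribution with 7 df = 0.286105.
Step 6: alpha = 0.1. fail to reject H0.

rho = -0.4000, p = 0.286105, fail to reject H0 at alpha = 0.1.


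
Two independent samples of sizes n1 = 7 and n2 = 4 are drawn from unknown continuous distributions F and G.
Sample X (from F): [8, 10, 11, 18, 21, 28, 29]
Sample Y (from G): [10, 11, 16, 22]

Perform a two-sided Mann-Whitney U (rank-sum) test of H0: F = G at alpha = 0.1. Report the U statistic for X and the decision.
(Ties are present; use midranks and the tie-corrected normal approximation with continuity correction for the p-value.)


Step 1: Combine and sort all 11 observations; assign midranks.
sorted (value, group): (8,X), (10,X), (10,Y), (11,X), (11,Y), (16,Y), (18,X), (21,X), (22,Y), (28,X), (29,X)
ranks: 8->1, 10->2.5, 10->2.5, 11->4.5, 11->4.5, 16->6, 18->7, 21->8, 22->9, 28->10, 29->11
Step 2: Rank sum for X: R1 = 1 + 2.5 + 4.5 + 7 + 8 + 10 + 11 = 44.
Step 3: U_X = R1 - n1(n1+1)/2 = 44 - 7*8/2 = 44 - 28 = 16.
       U_Y = n1*n2 - U_X = 28 - 16 = 12.
Step 4: Ties are present, so use the tie-corrected normal approximation (with continuity correction) for the p-value.
Step 5: p-value = 0.775820; compare to alpha = 0.1. fail to reject H0.

U_X = 16, p = 0.775820, fail to reject H0 at alpha = 0.1.


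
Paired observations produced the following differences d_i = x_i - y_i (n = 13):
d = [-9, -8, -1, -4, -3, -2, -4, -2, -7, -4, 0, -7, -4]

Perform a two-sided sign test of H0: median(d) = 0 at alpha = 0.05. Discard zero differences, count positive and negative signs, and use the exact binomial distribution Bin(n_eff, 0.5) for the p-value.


Step 1: Discard zero differences. Original n = 13; n_eff = number of nonzero differences = 12.
Nonzero differences (with sign): -9, -8, -1, -4, -3, -2, -4, -2, -7, -4, -7, -4
Step 2: Count signs: positive = 0, negative = 12.
Step 3: Under H0: P(positive) = 0.5, so the number of positives S ~ Bin(12, 0.5).
Step 4: Two-sided exact p-value = sum of Bin(12,0.5) probabilities at or below the observed probability = 0.000488.
Step 5: alpha = 0.05. reject H0.

n_eff = 12, pos = 0, neg = 12, p = 0.000488, reject H0.


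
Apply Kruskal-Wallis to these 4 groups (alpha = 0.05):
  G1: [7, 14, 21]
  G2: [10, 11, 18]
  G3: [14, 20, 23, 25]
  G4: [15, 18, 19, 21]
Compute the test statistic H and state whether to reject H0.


Step 1: Combine all N = 14 observations and assign midranks.
sorted (value, group, rank): (7,G1,1), (10,G2,2), (11,G2,3), (14,G1,4.5), (14,G3,4.5), (15,G4,6), (18,G2,7.5), (18,G4,7.5), (19,G4,9), (20,G3,10), (21,G1,11.5), (21,G4,11.5), (23,G3,13), (25,G3,14)
Step 2: Sum ranks within each group.
R_1 = 17 (n_1 = 3)
R_2 = 12.5 (n_2 = 3)
R_3 = 41.5 (n_3 = 4)
R_4 = 34 (n_4 = 4)
Step 3: H = 12/(N(N+1)) * sum(R_i^2/n_i) - 3(N+1)
     = 12/(14*15) * (17^2/3 + 12.5^2/3 + 41.5^2/4 + 34^2/4) - 3*15
     = 0.057143 * 867.979 - 45
     = 4.598810.
Step 4: Ties present; correction factor C = 1 - 18/(14^3 - 14) = 0.993407. Corrected H = 4.598810 / 0.993407 = 4.629333.
Step 5: Under H0, H ~ chi^2(3); p-value = 0.201040.
Step 6: alpha = 0.05. fail to reject H0.

H = 4.6293, df = 3, p = 0.201040, fail to reject H0.


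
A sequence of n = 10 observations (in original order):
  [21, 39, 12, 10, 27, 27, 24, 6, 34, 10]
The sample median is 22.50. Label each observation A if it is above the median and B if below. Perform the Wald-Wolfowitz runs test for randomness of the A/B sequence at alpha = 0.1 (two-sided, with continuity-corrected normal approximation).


Step 1: Compute median = 22.50; label A = above, B = below.
Labels in order: BABBAAABAB  (n_A = 5, n_B = 5)
Step 2: Count runs R = 7.
Step 3: Under H0 (random ordering), E[R] = 2*n_A*n_B/(n_A+n_B) + 1 = 2*5*5/10 + 1 = 6.0000.
        Var[R] = 2*n_A*n_B*(2*n_A*n_B - n_A - n_B) / ((n_A+n_B)^2 * (n_A+n_B-1)) = 2000/900 = 2.2222.
        SD[R] = 1.4907.
Step 4: Continuity-corrected z = (R - 0.5 - E[R]) / SD[R] = (7 - 0.5 - 6.0000) / 1.4907 = 0.3354.
Step 5: Two-sided p-value via normal approximation = 2*(1 - Phi(|z|)) = 0.737316.
Step 6: alpha = 0.1. fail to reject H0.

R = 7, z = 0.3354, p = 0.737316, fail to reject H0.


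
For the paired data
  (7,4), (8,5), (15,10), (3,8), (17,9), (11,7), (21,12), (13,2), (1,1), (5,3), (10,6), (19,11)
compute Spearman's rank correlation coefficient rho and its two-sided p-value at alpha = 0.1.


Step 1: Rank x and y separately (midranks; no ties here).
rank(x): 7->4, 8->5, 15->9, 3->2, 17->10, 11->7, 21->12, 13->8, 1->1, 5->3, 10->6, 19->11
rank(y): 4->4, 5->5, 10->10, 8->8, 9->9, 7->7, 12->12, 2->2, 1->1, 3->3, 6->6, 11->11
Step 2: d_i = R_x(i) - R_y(i); compute d_i^2.
  (4-4)^2=0, (5-5)^2=0, (9-10)^2=1, (2-8)^2=36, (10-9)^2=1, (7-7)^2=0, (12-12)^2=0, (8-2)^2=36, (1-1)^2=0, (3-3)^2=0, (6-6)^2=0, (11-11)^2=0
sum(d^2) = 74.
Step 3: rho = 1 - 6*74 / (12*(12^2 - 1)) = 1 - 444/1716 = 0.741259.
Step 4: Under H0, t = rho * sqrt((n-2)/(1-rho^2)) = 3.4923 ~ t(10).
Step 5: Two-sided p-value from the t-distribution with 10 df = 0.005801.
Step 6: alpha = 0.1. reject H0.

rho = 0.7413, p = 0.005801, reject H0 at alpha = 0.1.


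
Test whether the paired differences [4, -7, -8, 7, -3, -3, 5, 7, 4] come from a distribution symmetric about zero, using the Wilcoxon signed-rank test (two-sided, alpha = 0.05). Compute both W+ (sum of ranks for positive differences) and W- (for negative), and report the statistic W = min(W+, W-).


Step 1: Drop any zero differences (none here) and take |d_i|.
|d| = [4, 7, 8, 7, 3, 3, 5, 7, 4]
Step 2: Midrank |d_i| (ties get averaged ranks).
ranks: |4|->3.5, |7|->7, |8|->9, |7|->7, |3|->1.5, |3|->1.5, |5|->5, |7|->7, |4|->3.5
Step 3: Attach original signs; sum ranks with positive sign and with negative sign.
W+ = 3.5 + 7 + 5 + 7 + 3.5 = 26
W- = 7 + 9 + 1.5 + 1.5 = 19
(Check: W+ + W- = 45 should equal n(n+1)/2 = 45.)
Step 4: Test statistic W = min(W+, W-) = 19.
Step 5: Ties in |d|, so use the tie-corrected normal approximation.
        E[W] = n(n+1)/4 = 9*10/4 = 22.5.
        Tie groups: |d|=3 (t=2), |d|=4 (t=2), |d|=7 (t=3); sum(t^3 - t) = 36.
        Var[W] = n(n+1)(2n+1)/24 - sum(t^3-t)/48 = 1710/24 - 36/48 = 70.5.
        z = (W - E[W]) / sqrt(Var[W]) = (19 - 22.5) / 8.3964 = -0.4168.
        Two-sided p = 2*Phi(z) = 0.676793.
Step 6: alpha = 0.05. fail to reject H0.

W+ = 26, W- = 19, W = min = 19, p = 0.676793, fail to reject H0.


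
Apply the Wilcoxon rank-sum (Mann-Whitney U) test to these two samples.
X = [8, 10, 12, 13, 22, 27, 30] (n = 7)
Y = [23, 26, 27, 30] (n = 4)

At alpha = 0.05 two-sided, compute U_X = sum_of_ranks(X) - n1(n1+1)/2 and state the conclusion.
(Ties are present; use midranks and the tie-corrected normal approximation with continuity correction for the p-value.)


Step 1: Combine and sort all 11 observations; assign midranks.
sorted (value, group): (8,X), (10,X), (12,X), (13,X), (22,X), (23,Y), (26,Y), (27,X), (27,Y), (30,X), (30,Y)
ranks: 8->1, 10->2, 12->3, 13->4, 22->5, 23->6, 26->7, 27->8.5, 27->8.5, 30->10.5, 30->10.5
Step 2: Rank sum for X: R1 = 1 + 2 + 3 + 4 + 5 + 8.5 + 10.5 = 34.
Step 3: U_X = R1 - n1(n1+1)/2 = 34 - 7*8/2 = 34 - 28 = 6.
       U_Y = n1*n2 - U_X = 28 - 6 = 22.
Step 4: Ties are present, so use the tie-corrected normal approximation (with continuity correction) for the p-value.
Step 5: p-value = 0.154489; compare to alpha = 0.05. fail to reject H0.

U_X = 6, p = 0.154489, fail to reject H0 at alpha = 0.05.


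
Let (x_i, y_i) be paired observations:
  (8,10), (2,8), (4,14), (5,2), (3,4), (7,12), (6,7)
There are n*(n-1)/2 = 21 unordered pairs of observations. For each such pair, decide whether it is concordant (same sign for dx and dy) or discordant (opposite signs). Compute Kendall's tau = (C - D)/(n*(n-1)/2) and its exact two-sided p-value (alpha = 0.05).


Step 1: Enumerate the 21 unordered pairs (i,j) with i<j and classify each by sign(x_j-x_i) * sign(y_j-y_i).
  (1,2):dx=-6,dy=-2->C; (1,3):dx=-4,dy=+4->D; (1,4):dx=-3,dy=-8->C; (1,5):dx=-5,dy=-6->C
  (1,6):dx=-1,dy=+2->D; (1,7):dx=-2,dy=-3->C; (2,3):dx=+2,dy=+6->C; (2,4):dx=+3,dy=-6->D
  (2,5):dx=+1,dy=-4->D; (2,6):dx=+5,dy=+4->C; (2,7):dx=+4,dy=-1->D; (3,4):dx=+1,dy=-12->D
  (3,5):dx=-1,dy=-10->C; (3,6):dx=+3,dy=-2->D; (3,7):dx=+2,dy=-7->D; (4,5):dx=-2,dy=+2->D
  (4,6):dx=+2,dy=+10->C; (4,7):dx=+1,dy=+5->C; (5,6):dx=+4,dy=+8->C; (5,7):dx=+3,dy=+3->C
  (6,7):dx=-1,dy=-5->C
Step 2: C = 12, D = 9, total pairs = 21.
Step 3: tau = (C - D)/(n(n-1)/2) = (12 - 9)/21 = 0.142857.
Step 4: Exact two-sided p-value (enumerate n! = 5040 permutations of y under H0): p = 0.772619.
Step 5: alpha = 0.05. fail to reject H0.

tau_b = 0.1429 (C=12, D=9), p = 0.772619, fail to reject H0.


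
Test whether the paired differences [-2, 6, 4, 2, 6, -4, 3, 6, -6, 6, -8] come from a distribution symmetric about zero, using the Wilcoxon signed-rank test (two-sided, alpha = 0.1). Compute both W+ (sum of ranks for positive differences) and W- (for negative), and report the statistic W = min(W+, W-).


Step 1: Drop any zero differences (none here) and take |d_i|.
|d| = [2, 6, 4, 2, 6, 4, 3, 6, 6, 6, 8]
Step 2: Midrank |d_i| (ties get averaged ranks).
ranks: |2|->1.5, |6|->8, |4|->4.5, |2|->1.5, |6|->8, |4|->4.5, |3|->3, |6|->8, |6|->8, |6|->8, |8|->11
Step 3: Attach original signs; sum ranks with positive sign and with negative sign.
W+ = 8 + 4.5 + 1.5 + 8 + 3 + 8 + 8 = 41
W- = 1.5 + 4.5 + 8 + 11 = 25
(Check: W+ + W- = 66 should equal n(n+1)/2 = 66.)
Step 4: Test statistic W = min(W+, W-) = 25.
Step 5: Ties in |d|, so use the tie-corrected normal approximation.
        E[W] = n(n+1)/4 = 11*12/4 = 33.
        Tie groups: |d|=2 (t=2), |d|=4 (t=2), |d|=6 (t=5); sum(t^3 - t) = 132.
        Var[W] = n(n+1)(2n+1)/24 - sum(t^3-t)/48 = 3036/24 - 132/48 = 123.75.
        z = (W - E[W]) / sqrt(Var[W]) = (25 - 33) / 11.1243 = -0.7191.
        Two-sided p = 2*Phi(z) = 0.472051.
Step 6: alpha = 0.1. fail to reject H0.

W+ = 41, W- = 25, W = min = 25, p = 0.472051, fail to reject H0.


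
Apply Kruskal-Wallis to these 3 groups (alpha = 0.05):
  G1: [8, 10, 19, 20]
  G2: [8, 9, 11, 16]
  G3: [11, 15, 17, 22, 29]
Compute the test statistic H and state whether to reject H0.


Step 1: Combine all N = 13 observations and assign midranks.
sorted (value, group, rank): (8,G1,1.5), (8,G2,1.5), (9,G2,3), (10,G1,4), (11,G2,5.5), (11,G3,5.5), (15,G3,7), (16,G2,8), (17,G3,9), (19,G1,10), (20,G1,11), (22,G3,12), (29,G3,13)
Step 2: Sum ranks within each group.
R_1 = 26.5 (n_1 = 4)
R_2 = 18 (n_2 = 4)
R_3 = 46.5 (n_3 = 5)
Step 3: H = 12/(N(N+1)) * sum(R_i^2/n_i) - 3(N+1)
     = 12/(13*14) * (26.5^2/4 + 18^2/4 + 46.5^2/5) - 3*14
     = 0.065934 * 689.013 - 42
     = 3.429396.
Step 4: Ties present; correction factor C = 1 - 12/(13^3 - 13) = 0.994505. Corrected H = 3.429396 / 0.994505 = 3.448343.
Step 5: Under H0, H ~ chi^2(2); p-value = 0.178321.
Step 6: alpha = 0.05. fail to reject H0.

H = 3.4483, df = 2, p = 0.178321, fail to reject H0.


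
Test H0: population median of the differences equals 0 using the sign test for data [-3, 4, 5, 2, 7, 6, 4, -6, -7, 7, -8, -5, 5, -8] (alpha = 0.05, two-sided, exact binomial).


Step 1: Discard zero differences. Original n = 14; n_eff = number of nonzero differences = 14.
Nonzero differences (with sign): -3, +4, +5, +2, +7, +6, +4, -6, -7, +7, -8, -5, +5, -8
Step 2: Count signs: positive = 8, negative = 6.
Step 3: Under H0: P(positive) = 0.5, so the number of positives S ~ Bin(14, 0.5).
Step 4: Two-sided exact p-value = sum of Bin(14,0.5) probabilities at or below the observed probability = 0.790527.
Step 5: alpha = 0.05. fail to reject H0.

n_eff = 14, pos = 8, neg = 6, p = 0.790527, fail to reject H0.


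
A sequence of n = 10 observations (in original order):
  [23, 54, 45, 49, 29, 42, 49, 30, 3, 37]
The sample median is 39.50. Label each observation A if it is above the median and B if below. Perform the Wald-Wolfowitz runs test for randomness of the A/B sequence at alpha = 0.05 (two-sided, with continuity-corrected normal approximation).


Step 1: Compute median = 39.50; label A = above, B = below.
Labels in order: BAAABAABBB  (n_A = 5, n_B = 5)
Step 2: Count runs R = 5.
Step 3: Under H0 (random ordering), E[R] = 2*n_A*n_B/(n_A+n_B) + 1 = 2*5*5/10 + 1 = 6.0000.
        Var[R] = 2*n_A*n_B*(2*n_A*n_B - n_A - n_B) / ((n_A+n_B)^2 * (n_A+n_B-1)) = 2000/900 = 2.2222.
        SD[R] = 1.4907.
Step 4: Continuity-corrected z = (R + 0.5 - E[R]) / SD[R] = (5 + 0.5 - 6.0000) / 1.4907 = -0.3354.
Step 5: Two-sided p-value via normal approximation = 2*(1 - Phi(|z|)) = 0.737316.
Step 6: alpha = 0.05. fail to reject H0.

R = 5, z = -0.3354, p = 0.737316, fail to reject H0.


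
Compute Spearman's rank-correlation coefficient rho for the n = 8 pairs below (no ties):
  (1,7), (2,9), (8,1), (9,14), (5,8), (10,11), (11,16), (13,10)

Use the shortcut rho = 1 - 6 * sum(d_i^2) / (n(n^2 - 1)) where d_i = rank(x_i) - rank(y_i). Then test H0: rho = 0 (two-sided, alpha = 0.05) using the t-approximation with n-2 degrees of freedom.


Step 1: Rank x and y separately (midranks; no ties here).
rank(x): 1->1, 2->2, 8->4, 9->5, 5->3, 10->6, 11->7, 13->8
rank(y): 7->2, 9->4, 1->1, 14->7, 8->3, 11->6, 16->8, 10->5
Step 2: d_i = R_x(i) - R_y(i); compute d_i^2.
  (1-2)^2=1, (2-4)^2=4, (4-1)^2=9, (5-7)^2=4, (3-3)^2=0, (6-6)^2=0, (7-8)^2=1, (8-5)^2=9
sum(d^2) = 28.
Step 3: rho = 1 - 6*28 / (8*(8^2 - 1)) = 1 - 168/504 = 0.666667.
Step 4: Under H0, t = rho * sqrt((n-2)/(1-rho^2)) = 2.1909 ~ t(6).
Step 5: Two-sided p-value from the t-distribution with 6 df = 0.070988.
Step 6: alpha = 0.05. fail to reject H0.

rho = 0.6667, p = 0.070988, fail to reject H0 at alpha = 0.05.


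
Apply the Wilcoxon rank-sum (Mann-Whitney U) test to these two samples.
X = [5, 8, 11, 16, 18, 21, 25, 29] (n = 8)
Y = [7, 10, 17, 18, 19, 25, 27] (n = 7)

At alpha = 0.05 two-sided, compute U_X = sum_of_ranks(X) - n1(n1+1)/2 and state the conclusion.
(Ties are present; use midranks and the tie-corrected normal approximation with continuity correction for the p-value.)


Step 1: Combine and sort all 15 observations; assign midranks.
sorted (value, group): (5,X), (7,Y), (8,X), (10,Y), (11,X), (16,X), (17,Y), (18,X), (18,Y), (19,Y), (21,X), (25,X), (25,Y), (27,Y), (29,X)
ranks: 5->1, 7->2, 8->3, 10->4, 11->5, 16->6, 17->7, 18->8.5, 18->8.5, 19->10, 21->11, 25->12.5, 25->12.5, 27->14, 29->15
Step 2: Rank sum for X: R1 = 1 + 3 + 5 + 6 + 8.5 + 11 + 12.5 + 15 = 62.
Step 3: U_X = R1 - n1(n1+1)/2 = 62 - 8*9/2 = 62 - 36 = 26.
       U_Y = n1*n2 - U_X = 56 - 26 = 30.
Step 4: Ties are present, so use the tie-corrected normal approximation (with continuity correction) for the p-value.
Step 5: p-value = 0.861942; compare to alpha = 0.05. fail to reject H0.

U_X = 26, p = 0.861942, fail to reject H0 at alpha = 0.05.


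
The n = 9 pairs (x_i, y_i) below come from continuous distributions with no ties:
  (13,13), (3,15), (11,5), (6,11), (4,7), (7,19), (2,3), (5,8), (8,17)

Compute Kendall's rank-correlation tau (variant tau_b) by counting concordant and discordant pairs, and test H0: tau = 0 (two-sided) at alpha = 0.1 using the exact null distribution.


Step 1: Enumerate the 36 unordered pairs (i,j) with i<j and classify each by sign(x_j-x_i) * sign(y_j-y_i).
  (1,2):dx=-10,dy=+2->D; (1,3):dx=-2,dy=-8->C; (1,4):dx=-7,dy=-2->C; (1,5):dx=-9,dy=-6->C
  (1,6):dx=-6,dy=+6->D; (1,7):dx=-11,dy=-10->C; (1,8):dx=-8,dy=-5->C; (1,9):dx=-5,dy=+4->D
  (2,3):dx=+8,dy=-10->D; (2,4):dx=+3,dy=-4->D; (2,5):dx=+1,dy=-8->D; (2,6):dx=+4,dy=+4->C
  (2,7):dx=-1,dy=-12->C; (2,8):dx=+2,dy=-7->D; (2,9):dx=+5,dy=+2->C; (3,4):dx=-5,dy=+6->D
  (3,5):dx=-7,dy=+2->D; (3,6):dx=-4,dy=+14->D; (3,7):dx=-9,dy=-2->C; (3,8):dx=-6,dy=+3->D
  (3,9):dx=-3,dy=+12->D; (4,5):dx=-2,dy=-4->C; (4,6):dx=+1,dy=+8->C; (4,7):dx=-4,dy=-8->C
  (4,8):dx=-1,dy=-3->C; (4,9):dx=+2,dy=+6->C; (5,6):dx=+3,dy=+12->C; (5,7):dx=-2,dy=-4->C
  (5,8):dx=+1,dy=+1->C; (5,9):dx=+4,dy=+10->C; (6,7):dx=-5,dy=-16->C; (6,8):dx=-2,dy=-11->C
  (6,9):dx=+1,dy=-2->D; (7,8):dx=+3,dy=+5->C; (7,9):dx=+6,dy=+14->C; (8,9):dx=+3,dy=+9->C
Step 2: C = 23, D = 13, total pairs = 36.
Step 3: tau = (C - D)/(n(n-1)/2) = (23 - 13)/36 = 0.277778.
Step 4: Exact two-sided p-value (enumerate n! = 362880 permutations of y under H0): p = 0.358488.
Step 5: alpha = 0.1. fail to reject H0.

tau_b = 0.2778 (C=23, D=13), p = 0.358488, fail to reject H0.


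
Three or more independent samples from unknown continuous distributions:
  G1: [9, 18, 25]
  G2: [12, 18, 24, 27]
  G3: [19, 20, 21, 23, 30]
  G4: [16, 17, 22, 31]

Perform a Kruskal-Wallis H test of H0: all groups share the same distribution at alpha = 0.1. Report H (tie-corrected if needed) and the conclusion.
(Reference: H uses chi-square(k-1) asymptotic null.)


Step 1: Combine all N = 16 observations and assign midranks.
sorted (value, group, rank): (9,G1,1), (12,G2,2), (16,G4,3), (17,G4,4), (18,G1,5.5), (18,G2,5.5), (19,G3,7), (20,G3,8), (21,G3,9), (22,G4,10), (23,G3,11), (24,G2,12), (25,G1,13), (27,G2,14), (30,G3,15), (31,G4,16)
Step 2: Sum ranks within each group.
R_1 = 19.5 (n_1 = 3)
R_2 = 33.5 (n_2 = 4)
R_3 = 50 (n_3 = 5)
R_4 = 33 (n_4 = 4)
Step 3: H = 12/(N(N+1)) * sum(R_i^2/n_i) - 3(N+1)
     = 12/(16*17) * (19.5^2/3 + 33.5^2/4 + 50^2/5 + 33^2/4) - 3*17
     = 0.044118 * 1179.56 - 51
     = 1.039522.
Step 4: Ties present; correction factor C = 1 - 6/(16^3 - 16) = 0.998529. Corrected H = 1.039522 / 0.998529 = 1.041053.
Step 5: Under H0, H ~ chi^2(3); p-value = 0.791320.
Step 6: alpha = 0.1. fail to reject H0.

H = 1.0411, df = 3, p = 0.791320, fail to reject H0.


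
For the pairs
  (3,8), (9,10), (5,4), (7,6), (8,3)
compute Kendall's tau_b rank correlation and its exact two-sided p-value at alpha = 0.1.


Step 1: Enumerate the 10 unordered pairs (i,j) with i<j and classify each by sign(x_j-x_i) * sign(y_j-y_i).
  (1,2):dx=+6,dy=+2->C; (1,3):dx=+2,dy=-4->D; (1,4):dx=+4,dy=-2->D; (1,5):dx=+5,dy=-5->D
  (2,3):dx=-4,dy=-6->C; (2,4):dx=-2,dy=-4->C; (2,5):dx=-1,dy=-7->C; (3,4):dx=+2,dy=+2->C
  (3,5):dx=+3,dy=-1->D; (4,5):dx=+1,dy=-3->D
Step 2: C = 5, D = 5, total pairs = 10.
Step 3: tau = (C - D)/(n(n-1)/2) = (5 - 5)/10 = 0.000000.
Step 4: Exact two-sided p-value (enumerate n! = 120 permutations of y under H0): p = 1.000000.
Step 5: alpha = 0.1. fail to reject H0.

tau_b = 0.0000 (C=5, D=5), p = 1.000000, fail to reject H0.


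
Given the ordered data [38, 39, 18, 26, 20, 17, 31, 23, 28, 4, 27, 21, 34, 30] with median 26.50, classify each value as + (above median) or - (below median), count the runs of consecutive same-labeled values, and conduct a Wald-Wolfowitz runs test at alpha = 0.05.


Step 1: Compute median = 26.50; label A = above, B = below.
Labels in order: AABBBBABABABAA  (n_A = 7, n_B = 7)
Step 2: Count runs R = 9.
Step 3: Under H0 (random ordering), E[R] = 2*n_A*n_B/(n_A+n_B) + 1 = 2*7*7/14 + 1 = 8.0000.
        Var[R] = 2*n_A*n_B*(2*n_A*n_B - n_A - n_B) / ((n_A+n_B)^2 * (n_A+n_B-1)) = 8232/2548 = 3.2308.
        SD[R] = 1.7974.
Step 4: Continuity-corrected z = (R - 0.5 - E[R]) / SD[R] = (9 - 0.5 - 8.0000) / 1.7974 = 0.2782.
Step 5: Two-sided p-value via normal approximation = 2*(1 - Phi(|z|)) = 0.780879.
Step 6: alpha = 0.05. fail to reject H0.

R = 9, z = 0.2782, p = 0.780879, fail to reject H0.


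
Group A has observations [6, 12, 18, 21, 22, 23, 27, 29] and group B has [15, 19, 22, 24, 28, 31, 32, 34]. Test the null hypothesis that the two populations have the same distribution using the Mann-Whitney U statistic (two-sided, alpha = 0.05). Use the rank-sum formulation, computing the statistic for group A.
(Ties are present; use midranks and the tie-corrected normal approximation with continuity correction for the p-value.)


Step 1: Combine and sort all 16 observations; assign midranks.
sorted (value, group): (6,X), (12,X), (15,Y), (18,X), (19,Y), (21,X), (22,X), (22,Y), (23,X), (24,Y), (27,X), (28,Y), (29,X), (31,Y), (32,Y), (34,Y)
ranks: 6->1, 12->2, 15->3, 18->4, 19->5, 21->6, 22->7.5, 22->7.5, 23->9, 24->10, 27->11, 28->12, 29->13, 31->14, 32->15, 34->16
Step 2: Rank sum for X: R1 = 1 + 2 + 4 + 6 + 7.5 + 9 + 11 + 13 = 53.5.
Step 3: U_X = R1 - n1(n1+1)/2 = 53.5 - 8*9/2 = 53.5 - 36 = 17.5.
       U_Y = n1*n2 - U_X = 64 - 17.5 = 46.5.
Step 4: Ties are present, so use the tie-corrected normal approximation (with continuity correction) for the p-value.
Step 5: p-value = 0.141189; compare to alpha = 0.05. fail to reject H0.

U_X = 17.5, p = 0.141189, fail to reject H0 at alpha = 0.05.


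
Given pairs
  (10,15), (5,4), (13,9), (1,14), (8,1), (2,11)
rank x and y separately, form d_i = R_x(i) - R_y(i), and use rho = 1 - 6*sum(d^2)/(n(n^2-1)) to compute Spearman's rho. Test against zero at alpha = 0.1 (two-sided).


Step 1: Rank x and y separately (midranks; no ties here).
rank(x): 10->5, 5->3, 13->6, 1->1, 8->4, 2->2
rank(y): 15->6, 4->2, 9->3, 14->5, 1->1, 11->4
Step 2: d_i = R_x(i) - R_y(i); compute d_i^2.
  (5-6)^2=1, (3-2)^2=1, (6-3)^2=9, (1-5)^2=16, (4-1)^2=9, (2-4)^2=4
sum(d^2) = 40.
Step 3: rho = 1 - 6*40 / (6*(6^2 - 1)) = 1 - 240/210 = -0.142857.
Step 4: Under H0, t = rho * sqrt((n-2)/(1-rho^2)) = -0.2887 ~ t(4).
Step 5: Two-sided p-value from the t-distribution with 4 df = 0.787172.
Step 6: alpha = 0.1. fail to reject H0.

rho = -0.1429, p = 0.787172, fail to reject H0 at alpha = 0.1.


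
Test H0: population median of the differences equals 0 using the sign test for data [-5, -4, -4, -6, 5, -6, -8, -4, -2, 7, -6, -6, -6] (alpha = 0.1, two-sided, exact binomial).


Step 1: Discard zero differences. Original n = 13; n_eff = number of nonzero differences = 13.
Nonzero differences (with sign): -5, -4, -4, -6, +5, -6, -8, -4, -2, +7, -6, -6, -6
Step 2: Count signs: positive = 2, negative = 11.
Step 3: Under H0: P(positive) = 0.5, so the number of positives S ~ Bin(13, 0.5).
Step 4: Two-sided exact p-value = sum of Bin(13,0.5) probabilities at or below the observed probability = 0.022461.
Step 5: alpha = 0.1. reject H0.

n_eff = 13, pos = 2, neg = 11, p = 0.022461, reject H0.


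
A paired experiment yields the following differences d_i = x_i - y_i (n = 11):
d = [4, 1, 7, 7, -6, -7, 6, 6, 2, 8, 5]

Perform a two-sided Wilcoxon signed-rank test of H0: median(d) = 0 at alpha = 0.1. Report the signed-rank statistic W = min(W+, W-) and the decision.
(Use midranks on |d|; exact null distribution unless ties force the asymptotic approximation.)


Step 1: Drop any zero differences (none here) and take |d_i|.
|d| = [4, 1, 7, 7, 6, 7, 6, 6, 2, 8, 5]
Step 2: Midrank |d_i| (ties get averaged ranks).
ranks: |4|->3, |1|->1, |7|->9, |7|->9, |6|->6, |7|->9, |6|->6, |6|->6, |2|->2, |8|->11, |5|->4
Step 3: Attach original signs; sum ranks with positive sign and with negative sign.
W+ = 3 + 1 + 9 + 9 + 6 + 6 + 2 + 11 + 4 = 51
W- = 6 + 9 = 15
(Check: W+ + W- = 66 should equal n(n+1)/2 = 66.)
Step 4: Test statistic W = min(W+, W-) = 15.
Step 5: Ties in |d|, so use the tie-corrected normal approximation.
        E[W] = n(n+1)/4 = 11*12/4 = 33.
        Tie groups: |d|=6 (t=3), |d|=7 (t=3); sum(t^3 - t) = 48.
        Var[W] = n(n+1)(2n+1)/24 - sum(t^3-t)/48 = 3036/24 - 48/48 = 125.5.
        z = (W - E[W]) / sqrt(Var[W]) = (15 - 33) / 11.2027 = -1.6068.
        Two-sided p = 2*Phi(z) = 0.108107.
Step 6: alpha = 0.1. fail to reject H0.

W+ = 51, W- = 15, W = min = 15, p = 0.108107, fail to reject H0.


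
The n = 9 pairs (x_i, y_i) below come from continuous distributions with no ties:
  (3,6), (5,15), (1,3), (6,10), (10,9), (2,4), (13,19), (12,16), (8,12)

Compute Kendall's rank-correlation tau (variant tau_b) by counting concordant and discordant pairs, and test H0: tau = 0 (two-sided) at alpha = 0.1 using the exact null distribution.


Step 1: Enumerate the 36 unordered pairs (i,j) with i<j and classify each by sign(x_j-x_i) * sign(y_j-y_i).
  (1,2):dx=+2,dy=+9->C; (1,3):dx=-2,dy=-3->C; (1,4):dx=+3,dy=+4->C; (1,5):dx=+7,dy=+3->C
  (1,6):dx=-1,dy=-2->C; (1,7):dx=+10,dy=+13->C; (1,8):dx=+9,dy=+10->C; (1,9):dx=+5,dy=+6->C
  (2,3):dx=-4,dy=-12->C; (2,4):dx=+1,dy=-5->D; (2,5):dx=+5,dy=-6->D; (2,6):dx=-3,dy=-11->C
  (2,7):dx=+8,dy=+4->C; (2,8):dx=+7,dy=+1->C; (2,9):dx=+3,dy=-3->D; (3,4):dx=+5,dy=+7->C
  (3,5):dx=+9,dy=+6->C; (3,6):dx=+1,dy=+1->C; (3,7):dx=+12,dy=+16->C; (3,8):dx=+11,dy=+13->C
  (3,9):dx=+7,dy=+9->C; (4,5):dx=+4,dy=-1->D; (4,6):dx=-4,dy=-6->C; (4,7):dx=+7,dy=+9->C
  (4,8):dx=+6,dy=+6->C; (4,9):dx=+2,dy=+2->C; (5,6):dx=-8,dy=-5->C; (5,7):dx=+3,dy=+10->C
  (5,8):dx=+2,dy=+7->C; (5,9):dx=-2,dy=+3->D; (6,7):dx=+11,dy=+15->C; (6,8):dx=+10,dy=+12->C
  (6,9):dx=+6,dy=+8->C; (7,8):dx=-1,dy=-3->C; (7,9):dx=-5,dy=-7->C; (8,9):dx=-4,dy=-4->C
Step 2: C = 31, D = 5, total pairs = 36.
Step 3: tau = (C - D)/(n(n-1)/2) = (31 - 5)/36 = 0.722222.
Step 4: Exact two-sided p-value (enumerate n! = 362880 permutations of y under H0): p = 0.005886.
Step 5: alpha = 0.1. reject H0.

tau_b = 0.7222 (C=31, D=5), p = 0.005886, reject H0.


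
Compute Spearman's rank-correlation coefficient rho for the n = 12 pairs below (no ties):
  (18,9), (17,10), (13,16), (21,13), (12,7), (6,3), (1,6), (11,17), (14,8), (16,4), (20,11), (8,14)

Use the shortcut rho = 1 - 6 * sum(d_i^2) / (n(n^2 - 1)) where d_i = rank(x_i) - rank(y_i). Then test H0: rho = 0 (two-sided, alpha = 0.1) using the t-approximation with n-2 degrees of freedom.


Step 1: Rank x and y separately (midranks; no ties here).
rank(x): 18->10, 17->9, 13->6, 21->12, 12->5, 6->2, 1->1, 11->4, 14->7, 16->8, 20->11, 8->3
rank(y): 9->6, 10->7, 16->11, 13->9, 7->4, 3->1, 6->3, 17->12, 8->5, 4->2, 11->8, 14->10
Step 2: d_i = R_x(i) - R_y(i); compute d_i^2.
  (10-6)^2=16, (9-7)^2=4, (6-11)^2=25, (12-9)^2=9, (5-4)^2=1, (2-1)^2=1, (1-3)^2=4, (4-12)^2=64, (7-5)^2=4, (8-2)^2=36, (11-8)^2=9, (3-10)^2=49
sum(d^2) = 222.
Step 3: rho = 1 - 6*222 / (12*(12^2 - 1)) = 1 - 1332/1716 = 0.223776.
Step 4: Under H0, t = rho * sqrt((n-2)/(1-rho^2)) = 0.7261 ~ t(10).
Step 5: Two-sided p-value from the t-distribution with 10 df = 0.484452.
Step 6: alpha = 0.1. fail to reject H0.

rho = 0.2238, p = 0.484452, fail to reject H0 at alpha = 0.1.


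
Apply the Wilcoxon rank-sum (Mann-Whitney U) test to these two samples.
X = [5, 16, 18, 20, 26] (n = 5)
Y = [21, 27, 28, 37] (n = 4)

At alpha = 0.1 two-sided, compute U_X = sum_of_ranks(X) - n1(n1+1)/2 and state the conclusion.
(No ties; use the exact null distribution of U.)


Step 1: Combine and sort all 9 observations; assign midranks.
sorted (value, group): (5,X), (16,X), (18,X), (20,X), (21,Y), (26,X), (27,Y), (28,Y), (37,Y)
ranks: 5->1, 16->2, 18->3, 20->4, 21->5, 26->6, 27->7, 28->8, 37->9
Step 2: Rank sum for X: R1 = 1 + 2 + 3 + 4 + 6 = 16.
Step 3: U_X = R1 - n1(n1+1)/2 = 16 - 5*6/2 = 16 - 15 = 1.
       U_Y = n1*n2 - U_X = 20 - 1 = 19.
Step 4: No ties, so the exact null distribution of U (based on enumerating the C(9,5) = 126 equally likely rank assignments) gives the two-sided p-value.
Step 5: p-value = 0.031746; compare to alpha = 0.1. reject H0.

U_X = 1, p = 0.031746, reject H0 at alpha = 0.1.


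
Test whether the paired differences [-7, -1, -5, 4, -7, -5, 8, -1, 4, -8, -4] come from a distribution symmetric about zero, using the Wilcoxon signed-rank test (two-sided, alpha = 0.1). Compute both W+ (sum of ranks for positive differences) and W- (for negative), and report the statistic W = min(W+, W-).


Step 1: Drop any zero differences (none here) and take |d_i|.
|d| = [7, 1, 5, 4, 7, 5, 8, 1, 4, 8, 4]
Step 2: Midrank |d_i| (ties get averaged ranks).
ranks: |7|->8.5, |1|->1.5, |5|->6.5, |4|->4, |7|->8.5, |5|->6.5, |8|->10.5, |1|->1.5, |4|->4, |8|->10.5, |4|->4
Step 3: Attach original signs; sum ranks with positive sign and with negative sign.
W+ = 4 + 10.5 + 4 = 18.5
W- = 8.5 + 1.5 + 6.5 + 8.5 + 6.5 + 1.5 + 10.5 + 4 = 47.5
(Check: W+ + W- = 66 should equal n(n+1)/2 = 66.)
Step 4: Test statistic W = min(W+, W-) = 18.5.
Step 5: Ties in |d|, so use the tie-corrected normal approximation.
        E[W] = n(n+1)/4 = 11*12/4 = 33.
        Tie groups: |d|=1 (t=2), |d|=4 (t=3), |d|=5 (t=2), |d|=7 (t=2), |d|=8 (t=2); sum(t^3 - t) = 48.
        Var[W] = n(n+1)(2n+1)/24 - sum(t^3-t)/48 = 3036/24 - 48/48 = 125.5.
        z = (W - E[W]) / sqrt(Var[W]) = (18.5 - 33) / 11.2027 = -1.2943.
        Two-sided p = 2*Phi(z) = 0.195550.
Step 6: alpha = 0.1. fail to reject H0.

W+ = 18.5, W- = 47.5, W = min = 18.5, p = 0.195550, fail to reject H0.


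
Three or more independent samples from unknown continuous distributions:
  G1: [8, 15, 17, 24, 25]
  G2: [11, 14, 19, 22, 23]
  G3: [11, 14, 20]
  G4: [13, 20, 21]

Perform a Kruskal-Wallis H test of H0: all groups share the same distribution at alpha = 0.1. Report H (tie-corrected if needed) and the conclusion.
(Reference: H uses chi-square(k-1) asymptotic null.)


Step 1: Combine all N = 16 observations and assign midranks.
sorted (value, group, rank): (8,G1,1), (11,G2,2.5), (11,G3,2.5), (13,G4,4), (14,G2,5.5), (14,G3,5.5), (15,G1,7), (17,G1,8), (19,G2,9), (20,G3,10.5), (20,G4,10.5), (21,G4,12), (22,G2,13), (23,G2,14), (24,G1,15), (25,G1,16)
Step 2: Sum ranks within each group.
R_1 = 47 (n_1 = 5)
R_2 = 44 (n_2 = 5)
R_3 = 18.5 (n_3 = 3)
R_4 = 26.5 (n_4 = 3)
Step 3: H = 12/(N(N+1)) * sum(R_i^2/n_i) - 3(N+1)
     = 12/(16*17) * (47^2/5 + 44^2/5 + 18.5^2/3 + 26.5^2/3) - 3*17
     = 0.044118 * 1177.17 - 51
     = 0.933824.
Step 4: Ties present; correction factor C = 1 - 18/(16^3 - 16) = 0.995588. Corrected H = 0.933824 / 0.995588 = 0.937962.
Step 5: Under H0, H ~ chi^2(3); p-value = 0.816258.
Step 6: alpha = 0.1. fail to reject H0.

H = 0.9380, df = 3, p = 0.816258, fail to reject H0.


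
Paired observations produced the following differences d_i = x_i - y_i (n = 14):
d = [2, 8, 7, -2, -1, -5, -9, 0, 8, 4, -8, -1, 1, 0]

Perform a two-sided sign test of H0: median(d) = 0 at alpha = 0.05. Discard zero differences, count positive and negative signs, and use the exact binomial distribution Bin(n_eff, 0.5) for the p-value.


Step 1: Discard zero differences. Original n = 14; n_eff = number of nonzero differences = 12.
Nonzero differences (with sign): +2, +8, +7, -2, -1, -5, -9, +8, +4, -8, -1, +1
Step 2: Count signs: positive = 6, negative = 6.
Step 3: Under H0: P(positive) = 0.5, so the number of positives S ~ Bin(12, 0.5).
Step 4: Two-sided exact p-value = sum of Bin(12,0.5) probabilities at or below the observed probability = 1.000000.
Step 5: alpha = 0.05. fail to reject H0.

n_eff = 12, pos = 6, neg = 6, p = 1.000000, fail to reject H0.


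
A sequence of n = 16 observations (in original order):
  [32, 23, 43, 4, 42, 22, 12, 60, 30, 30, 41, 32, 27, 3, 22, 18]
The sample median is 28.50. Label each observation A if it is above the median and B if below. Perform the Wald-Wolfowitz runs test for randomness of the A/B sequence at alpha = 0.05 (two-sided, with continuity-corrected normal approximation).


Step 1: Compute median = 28.50; label A = above, B = below.
Labels in order: ABABABBAAAAABBBB  (n_A = 8, n_B = 8)
Step 2: Count runs R = 8.
Step 3: Under H0 (random ordering), E[R] = 2*n_A*n_B/(n_A+n_B) + 1 = 2*8*8/16 + 1 = 9.0000.
        Var[R] = 2*n_A*n_B*(2*n_A*n_B - n_A - n_B) / ((n_A+n_B)^2 * (n_A+n_B-1)) = 14336/3840 = 3.7333.
        SD[R] = 1.9322.
Step 4: Continuity-corrected z = (R + 0.5 - E[R]) / SD[R] = (8 + 0.5 - 9.0000) / 1.9322 = -0.2588.
Step 5: Two-sided p-value via normal approximation = 2*(1 - Phi(|z|)) = 0.795809.
Step 6: alpha = 0.05. fail to reject H0.

R = 8, z = -0.2588, p = 0.795809, fail to reject H0.


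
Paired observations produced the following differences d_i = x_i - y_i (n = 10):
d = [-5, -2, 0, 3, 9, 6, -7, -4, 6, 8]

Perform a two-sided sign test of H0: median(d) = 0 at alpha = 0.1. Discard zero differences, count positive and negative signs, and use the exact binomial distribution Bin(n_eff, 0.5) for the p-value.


Step 1: Discard zero differences. Original n = 10; n_eff = number of nonzero differences = 9.
Nonzero differences (with sign): -5, -2, +3, +9, +6, -7, -4, +6, +8
Step 2: Count signs: positive = 5, negative = 4.
Step 3: Under H0: P(positive) = 0.5, so the number of positives S ~ Bin(9, 0.5).
Step 4: Two-sided exact p-value = sum of Bin(9,0.5) probabilities at or below the observed probability = 1.000000.
Step 5: alpha = 0.1. fail to reject H0.

n_eff = 9, pos = 5, neg = 4, p = 1.000000, fail to reject H0.
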